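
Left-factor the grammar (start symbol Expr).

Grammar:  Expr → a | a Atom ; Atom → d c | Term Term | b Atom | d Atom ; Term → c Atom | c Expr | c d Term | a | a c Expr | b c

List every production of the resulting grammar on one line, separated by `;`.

Expr → a Expr1; Atom → Term Term | b Atom | d Atom1; Term → b c | c Term1 | a Term2; Expr1 → epsilon | Atom; Atom1 → c | Atom; Term1 → Atom | Expr | d Term; Term2 → epsilon | c Expr

Expr has alternatives sharing prefix 'a': factor to Expr → a Expr1 with Expr1 → ε | Atom.
Atom has alternatives sharing prefix 'd': factor to Atom → d Atom1 with Atom1 → c | Atom.
Term has alternatives sharing prefix 'c': factor to Term → c Term1 with Term1 → Atom | Expr | d Term.
Term has alternatives sharing prefix 'a': factor to Term → a Term2 with Term2 → ε | c Expr.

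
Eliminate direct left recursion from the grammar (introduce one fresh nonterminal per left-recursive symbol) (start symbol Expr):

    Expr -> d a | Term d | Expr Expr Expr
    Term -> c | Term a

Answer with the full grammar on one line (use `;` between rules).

Expr -> d a Expr1 | Term d Expr1; Term -> c Term1; Expr1 -> Expr Expr Expr1 | ε; Term1 -> a Term1 | ε

Expr, Term are directly left-recursive.
For Expr: α = {Expr Expr}, β = {d a, Term d}. Rewrite as Expr → β Expr1 and Expr1 → α Expr1 | ε.
For Term: α = {a}, β = {c}. Rewrite as Term → β Term1 and Term1 → α Term1 | ε.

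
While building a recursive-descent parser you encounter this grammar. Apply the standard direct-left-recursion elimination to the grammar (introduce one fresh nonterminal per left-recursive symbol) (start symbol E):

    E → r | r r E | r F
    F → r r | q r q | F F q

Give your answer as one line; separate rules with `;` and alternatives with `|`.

Directly left-recursive nonterminal: F.
For F: α = {F q}, β = {r r, q r q}. Rewrite as F → β F' and F' → α F' | ε.

E → r | r r E | r F; F → r r F' | q r q F'; F' → F q F' | eps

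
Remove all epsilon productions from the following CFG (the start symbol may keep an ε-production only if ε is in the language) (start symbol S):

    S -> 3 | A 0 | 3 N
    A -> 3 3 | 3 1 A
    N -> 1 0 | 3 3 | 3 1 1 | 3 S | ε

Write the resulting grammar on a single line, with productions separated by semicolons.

Nullable nonterminals: {N}.
ε ∉ L(G), so no ε-production is kept.

S -> 3 | A 0 | 3 N; A -> 3 3 | 3 1 A; N -> 1 0 | 3 3 | 3 1 1 | 3 S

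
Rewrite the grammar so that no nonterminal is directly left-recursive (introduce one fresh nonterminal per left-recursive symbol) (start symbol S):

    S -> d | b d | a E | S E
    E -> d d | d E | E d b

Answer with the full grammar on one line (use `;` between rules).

Directly left-recursive nonterminals: S, E.
For S: α = {E}, β = {d, b d, a E}. Rewrite as S → β S' and S' → α S' | ε.
For E: α = {d b}, β = {d d, d E}. Rewrite as E → β E' and E' → α E' | ε.

S -> d S' | b d S' | a E S'; E -> d d E' | d E E'; S' -> E S' | ε; E' -> d b E' | ε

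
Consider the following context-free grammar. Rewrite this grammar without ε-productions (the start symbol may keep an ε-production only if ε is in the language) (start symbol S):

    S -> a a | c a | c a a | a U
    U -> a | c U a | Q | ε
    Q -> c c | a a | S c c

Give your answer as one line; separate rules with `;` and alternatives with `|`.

Nullable set = {U}.
ε ∉ L(G), so no ε-production is kept.
For each production, add variants omitting each subset of nullable occurrences: S → a U gives a U | a. U → c U a gives c U a | c a.

S -> a a | c a | c a a | a U | a; U -> a | c U a | c a | Q; Q -> c c | a a | S c c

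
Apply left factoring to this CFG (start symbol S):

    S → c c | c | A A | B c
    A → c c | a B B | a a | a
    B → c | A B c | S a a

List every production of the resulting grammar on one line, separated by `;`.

S has alternatives sharing prefix 'c': factor to S → c S' with S' → c | ε.
A has alternatives sharing prefix 'a': factor to A → a A' with A' → B B | a | ε.

S → A A | B c | c S'; A → c c | a A'; B → c | A B c | S a a; S' → c | ε; A' → B B | a | ε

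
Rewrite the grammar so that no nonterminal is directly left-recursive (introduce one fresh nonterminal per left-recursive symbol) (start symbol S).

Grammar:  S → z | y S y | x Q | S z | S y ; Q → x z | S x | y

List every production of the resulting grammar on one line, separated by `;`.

S → z S' | y S y S' | x Q S'; Q → x z | S x | y; S' → z S' | y S' | ε

Left recursion appears on S.
For S: α = {z, y}, β = {z, y S y, x Q}. Rewrite as S → β S' and S' → α S' | ε.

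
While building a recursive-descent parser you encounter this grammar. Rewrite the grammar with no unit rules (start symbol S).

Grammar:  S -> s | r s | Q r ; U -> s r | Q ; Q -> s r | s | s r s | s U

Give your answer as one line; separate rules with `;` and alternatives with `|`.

S -> s | r s | Q r; U -> s r | s | s r s | s U; Q -> s r | s | s r s | s U

Unit pairs: U ⇒* {Q}.
For every A with A ⇒* B via unit rules, add B's non-unit alternatives to A; then delete every rule of the form X → Y.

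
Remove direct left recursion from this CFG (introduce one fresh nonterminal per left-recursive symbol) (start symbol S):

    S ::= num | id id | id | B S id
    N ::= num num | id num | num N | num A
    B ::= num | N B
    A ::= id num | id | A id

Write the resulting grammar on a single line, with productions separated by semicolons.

Directly left-recursive nonterminal: A.
For A: α = {id}, β = {id num, id}. Rewrite as A → β A' and A' → α A' | ε.

S ::= num | id id | id | B S id; N ::= num num | id num | num N | num A; B ::= num | N B; A ::= id num A' | id A'; A' ::= id A' | ε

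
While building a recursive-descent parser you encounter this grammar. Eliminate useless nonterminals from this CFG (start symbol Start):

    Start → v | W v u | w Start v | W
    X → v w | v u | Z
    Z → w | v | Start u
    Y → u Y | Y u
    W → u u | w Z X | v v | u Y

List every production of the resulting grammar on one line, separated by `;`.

Generating nonterminals: {Start, W, X, Z}.
Reachable from Start after that: {Start, W, X, Z}.
Removed useless symbols: {Y} and every production mentioning them.

Start → v | W v u | w Start v | W; X → v w | v u | Z; Z → w | v | Start u; W → u u | w Z X | v v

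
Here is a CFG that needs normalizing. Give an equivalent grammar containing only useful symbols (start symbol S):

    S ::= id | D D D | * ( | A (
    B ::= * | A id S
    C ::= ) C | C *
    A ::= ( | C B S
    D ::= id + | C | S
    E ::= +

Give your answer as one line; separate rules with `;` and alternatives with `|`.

Generating nonterminals: {A, B, D, E, S}.
Reachable from S after that: {A, D, S}.
Removed useless symbols: {B, C, E} and every production mentioning them.

S ::= id | D D D | * ( | A (; A ::= (; D ::= id + | S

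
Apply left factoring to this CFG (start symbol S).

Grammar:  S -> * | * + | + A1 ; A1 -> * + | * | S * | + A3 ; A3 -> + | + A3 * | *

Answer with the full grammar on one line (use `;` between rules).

S -> + A1 | * S'; A1 -> S * | + A3 | * A1'; A3 -> * | + A3'; S' -> ε | +; A1' -> + | ε; A3' -> ε | A3 *

S has alternatives sharing prefix '*': factor to S → * S' with S' → ε | +.
A1 has alternatives sharing prefix '*': factor to A1 → * A1' with A1' → + | ε.
A3 has alternatives sharing prefix '+': factor to A3 → + A3' with A3' → ε | A3 *.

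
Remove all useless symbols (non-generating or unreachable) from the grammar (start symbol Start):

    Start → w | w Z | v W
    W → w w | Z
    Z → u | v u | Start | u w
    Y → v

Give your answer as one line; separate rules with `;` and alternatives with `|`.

Generating nonterminals: {Start, W, Y, Z}.
Reachable from Start after that: {Start, W, Z}.
Removed useless symbols: {Y} and every production mentioning them.

Start → w | w Z | v W; W → w w | Z; Z → u | v u | Start | u w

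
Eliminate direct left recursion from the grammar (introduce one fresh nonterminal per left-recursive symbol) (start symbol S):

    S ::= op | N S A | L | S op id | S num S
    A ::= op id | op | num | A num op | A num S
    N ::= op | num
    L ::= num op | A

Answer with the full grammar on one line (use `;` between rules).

S ::= op S' | N S A S' | L S'; A ::= op id A' | op A' | num A'; N ::= op | num; L ::= num op | A; S' ::= op id S' | num S S' | ε; A' ::= num op A' | num S A' | ε

Directly left-recursive nonterminals: S, A.
For S: α = {op id, num S}, β = {op, N S A, L}. Rewrite as S → β S' and S' → α S' | ε.
For A: α = {num op, num S}, β = {op id, op, num}. Rewrite as A → β A' and A' → α A' | ε.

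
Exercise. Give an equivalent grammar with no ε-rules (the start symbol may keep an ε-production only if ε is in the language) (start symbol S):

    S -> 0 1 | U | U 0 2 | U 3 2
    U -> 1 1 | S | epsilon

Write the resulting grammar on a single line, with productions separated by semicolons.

Nullable set = {S, U}.
ε ∈ L(G) since S is nullable, so keep S → ε.
For each production, add variants omitting each subset of nullable occurrences: S → U 0 2 gives U 0 2 | 0 2. S → U 3 2 gives U 3 2 | 3 2.

S -> 0 1 | U | U 0 2 | 0 2 | U 3 2 | 3 2 | epsilon; U -> 1 1 | S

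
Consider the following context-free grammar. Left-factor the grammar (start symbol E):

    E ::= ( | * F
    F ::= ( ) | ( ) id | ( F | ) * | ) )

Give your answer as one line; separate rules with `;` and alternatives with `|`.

F has alternatives sharing prefix '(': factor to F → ( F' with F' → ) | ) id | F.
F has alternatives sharing prefix ')': factor to F → ) F'' with F'' → * | ).
F' has alternatives sharing prefix ')': factor to F' → ) F''' with F''' → ε | id.

E ::= ( | * F; F ::= ( F' | ) F''; F' ::= F | ) F'''; F'' ::= * | ); F''' ::= epsilon | id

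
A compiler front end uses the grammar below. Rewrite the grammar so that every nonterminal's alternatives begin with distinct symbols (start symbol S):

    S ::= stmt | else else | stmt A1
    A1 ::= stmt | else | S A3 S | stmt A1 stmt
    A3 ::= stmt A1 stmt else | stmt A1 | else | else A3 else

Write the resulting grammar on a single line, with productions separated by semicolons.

S has alternatives sharing prefix 'stmt': factor to S → stmt S' with S' → ε | A1.
A1 has alternatives sharing prefix 'stmt': factor to A1 → stmt A1' with A1' → ε | A1 stmt.
A3 has alternatives sharing prefix 'stmt A1': factor to A3 → stmt A1 A3' with A3' → stmt else | ε.
A3 has alternatives sharing prefix 'else': factor to A3 → else A3'' with A3'' → ε | A3 else.

S ::= else else | stmt S'; A1 ::= else | S A3 S | stmt A1'; A3 ::= stmt A1 A3' | else A3''; S' ::= eps | A1; A1' ::= eps | A1 stmt; A3' ::= stmt else | eps; A3'' ::= eps | A3 else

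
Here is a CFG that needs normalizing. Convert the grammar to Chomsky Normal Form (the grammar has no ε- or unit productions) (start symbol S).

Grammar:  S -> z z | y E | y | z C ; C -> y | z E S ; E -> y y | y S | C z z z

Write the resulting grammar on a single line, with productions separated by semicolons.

Introduce a nonterminal for each terminal appearing in a rule of length ≥ 2: X1 → z, X2 → y.
Binarize each right-hand side of length ≥ 3 by chaining fresh nonterminals (Y1, Y2, …): affected rules were C → X1 E S; E → C X1 X1 X1.

S -> X1 X1 | X2 E | y | X1 C; C -> y | X1 Y1; E -> X2 X2 | X2 S | C Y2; X1 -> z; X2 -> y; Y1 -> E S; Y2 -> X1 Y3; Y3 -> X1 X1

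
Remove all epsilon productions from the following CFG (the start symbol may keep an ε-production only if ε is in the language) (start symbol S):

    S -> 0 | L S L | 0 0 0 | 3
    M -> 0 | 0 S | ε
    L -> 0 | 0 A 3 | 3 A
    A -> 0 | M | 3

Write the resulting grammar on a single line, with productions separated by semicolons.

The nullable symbols are {A, M}.
ε ∉ L(G), so no ε-production is kept.
Expand every rule over subsets of its nullable positions: L → 0 A 3 gives 0 A 3 | 0 3. L → 3 A gives 3 A | 3.

S -> 0 | L S L | 0 0 0 | 3; M -> 0 | 0 S; L -> 0 | 0 A 3 | 0 3 | 3 A | 3; A -> 0 | M | 3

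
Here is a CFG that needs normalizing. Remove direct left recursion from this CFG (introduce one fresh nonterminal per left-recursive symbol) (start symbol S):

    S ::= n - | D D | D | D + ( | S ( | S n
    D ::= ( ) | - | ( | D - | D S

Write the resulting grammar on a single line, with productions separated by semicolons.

S ::= n - S' | D D S' | D S' | D + ( S'; D ::= ( ) D' | - D' | ( D'; S' ::= ( S' | n S' | ε; D' ::= - D' | S D' | ε

S, D are directly left-recursive.
For S: α = {(, n}, β = {n -, D D, D, D + (}. Rewrite as S → β S' and S' → α S' | ε.
For D: α = {-, S}, β = {( ), -, (}. Rewrite as D → β D' and D' → α D' | ε.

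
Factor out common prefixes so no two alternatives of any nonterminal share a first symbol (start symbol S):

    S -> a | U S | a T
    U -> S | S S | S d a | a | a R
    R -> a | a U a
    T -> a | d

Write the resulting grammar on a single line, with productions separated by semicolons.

S has alternatives sharing prefix 'a': factor to S → a S' with S' → ε | T.
U has alternatives sharing prefix 'S': factor to U → S U' with U' → ε | S | d a.
U has alternatives sharing prefix 'a': factor to U → a U'' with U'' → ε | R.
R has alternatives sharing prefix 'a': factor to R → a R' with R' → ε | U a.

S -> U S | a S'; U -> S U' | a U''; R -> a R'; T -> a | d; S' -> ε | T; U' -> ε | S | d a; U'' -> ε | R; R' -> ε | U a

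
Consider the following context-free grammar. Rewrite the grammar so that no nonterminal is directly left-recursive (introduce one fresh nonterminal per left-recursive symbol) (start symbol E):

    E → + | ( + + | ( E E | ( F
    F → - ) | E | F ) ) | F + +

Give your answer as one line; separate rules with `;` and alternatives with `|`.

E → + | ( + + | ( E E | ( F; F → - ) F' | E F'; F' → ) ) F' | + + F' | ε

Directly left-recursive nonterminal: F.
For F: α = {) ), + +}, β = {- ), E}. Rewrite as F → β F' and F' → α F' | ε.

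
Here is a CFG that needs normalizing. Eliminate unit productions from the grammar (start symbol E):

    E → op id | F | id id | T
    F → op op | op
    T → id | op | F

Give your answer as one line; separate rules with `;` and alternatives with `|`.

Unit pairs: E ⇒* {F, T}; T ⇒* {F}.
For every A with A ⇒* B via unit rules, add B's non-unit alternatives to A; then delete every rule of the form X → Y.

E → op id | id id | op op | op | id; F → op op | op; T → op op | op | id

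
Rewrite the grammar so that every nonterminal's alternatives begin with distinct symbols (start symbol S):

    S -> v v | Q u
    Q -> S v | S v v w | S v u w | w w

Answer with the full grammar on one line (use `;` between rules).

Q has alternatives sharing prefix 'S v': factor to Q → S v Q' with Q' → ε | v w | u w.

S -> v v | Q u; Q -> w w | S v Q'; Q' -> epsilon | v w | u w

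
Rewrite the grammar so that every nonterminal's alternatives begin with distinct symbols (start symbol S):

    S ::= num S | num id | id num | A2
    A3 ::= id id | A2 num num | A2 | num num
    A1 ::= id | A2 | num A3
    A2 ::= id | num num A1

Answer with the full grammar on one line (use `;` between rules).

S has alternatives sharing prefix 'num': factor to S → num S' with S' → S | id.
A3 has alternatives sharing prefix 'A2': factor to A3 → A2 A3' with A3' → num num | ε.

S ::= id num | A2 | num S'; A3 ::= id id | num num | A2 A3'; A1 ::= id | A2 | num A3; A2 ::= id | num num A1; S' ::= S | id; A3' ::= num num | ε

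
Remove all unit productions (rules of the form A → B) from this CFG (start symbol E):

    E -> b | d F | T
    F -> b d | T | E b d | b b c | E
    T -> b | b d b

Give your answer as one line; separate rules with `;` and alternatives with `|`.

Unit pairs: E ⇒* {T}; F ⇒* {E, T}.
Replace each nonterminal's rules with the union of the non-unit rules of every nonterminal it unit-derives.

E -> b | d F | b d b; F -> b | d F | b d | E b d | b b c | b d b; T -> b | b d b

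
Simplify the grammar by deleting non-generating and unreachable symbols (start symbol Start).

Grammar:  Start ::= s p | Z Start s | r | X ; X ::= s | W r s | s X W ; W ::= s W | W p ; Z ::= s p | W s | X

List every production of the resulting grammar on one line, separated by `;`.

Start ::= s p | Z Start s | r | X; X ::= s; Z ::= s p | X

Generating nonterminals: {Start, X, Z}.
Reachable from Start after that: {Start, X, Z}.
Removed useless symbols: {W} and every production mentioning them.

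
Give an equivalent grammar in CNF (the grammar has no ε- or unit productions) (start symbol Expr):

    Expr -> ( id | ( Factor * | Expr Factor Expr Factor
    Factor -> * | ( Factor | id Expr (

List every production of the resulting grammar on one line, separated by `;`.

Introduce a nonterminal for each terminal appearing in a rule of length ≥ 2: X1 → (, X2 → id, X3 → *.
Binarize each right-hand side of length ≥ 3 by chaining fresh nonterminals (Y1, Y2, …): affected rules were Expr → X1 Factor X3; Expr → Expr Factor Expr Factor; Factor → X2 Expr X1.

Expr -> X1 X2 | X1 Y1 | Expr Y2; Factor -> * | X1 Factor | X2 Y4; X1 -> (; X2 -> id; X3 -> *; Y1 -> Factor X3; Y2 -> Factor Y3; Y3 -> Expr Factor; Y4 -> Expr X1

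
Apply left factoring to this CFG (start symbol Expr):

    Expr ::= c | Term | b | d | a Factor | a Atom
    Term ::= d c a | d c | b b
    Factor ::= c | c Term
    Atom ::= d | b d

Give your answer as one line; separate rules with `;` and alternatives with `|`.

Expr ::= c | Term | b | d | a Expr1; Term ::= b b | d c Term1; Factor ::= c Factor1; Atom ::= d | b d; Expr1 ::= Factor | Atom; Term1 ::= a | ε; Factor1 ::= ε | Term

Expr has alternatives sharing prefix 'a': factor to Expr → a Expr1 with Expr1 → Factor | Atom.
Term has alternatives sharing prefix 'd c': factor to Term → d c Term1 with Term1 → a | ε.
Factor has alternatives sharing prefix 'c': factor to Factor → c Factor1 with Factor1 → ε | Term.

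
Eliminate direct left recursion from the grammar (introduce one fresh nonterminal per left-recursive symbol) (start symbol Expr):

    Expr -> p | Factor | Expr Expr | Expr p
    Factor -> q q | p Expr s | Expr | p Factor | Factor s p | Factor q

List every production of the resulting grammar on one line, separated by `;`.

Expr -> p Expr1 | Factor Expr1; Factor -> q q Factor1 | p Expr s Factor1 | Expr Factor1 | p Factor Factor1; Expr1 -> Expr Expr1 | p Expr1 | eps; Factor1 -> s p Factor1 | q Factor1 | eps

Directly left-recursive nonterminals: Expr, Factor.
For Expr: α = {Expr, p}, β = {p, Factor}. Rewrite as Expr → β Expr1 and Expr1 → α Expr1 | ε.
For Factor: α = {s p, q}, β = {q q, p Expr s, Expr, p Factor}. Rewrite as Factor → β Factor1 and Factor1 → α Factor1 | ε.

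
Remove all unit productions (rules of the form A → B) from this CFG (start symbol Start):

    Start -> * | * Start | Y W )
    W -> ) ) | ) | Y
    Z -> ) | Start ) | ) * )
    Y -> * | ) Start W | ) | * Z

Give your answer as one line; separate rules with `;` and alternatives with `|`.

Unit pairs: W ⇒* {Y}.
For every A with A ⇒* B via unit rules, add B's non-unit alternatives to A; then delete every rule of the form X → Y.

Start -> * | * Start | Y W ); W -> * | ) Start W | ) | * Z | ) ); Z -> ) | Start ) | ) * ); Y -> * | ) Start W | ) | * Z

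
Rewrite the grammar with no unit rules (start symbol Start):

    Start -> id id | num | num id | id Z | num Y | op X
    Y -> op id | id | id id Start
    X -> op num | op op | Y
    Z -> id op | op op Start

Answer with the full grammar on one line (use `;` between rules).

Unit pairs: X ⇒* {Y}.
For each unit pair (A, B), copy every non-unit production of B to A, then drop all unit productions.

Start -> id id | num | num id | id Z | num Y | op X; Y -> op id | id | id id Start; X -> op num | op op | op id | id | id id Start; Z -> id op | op op Start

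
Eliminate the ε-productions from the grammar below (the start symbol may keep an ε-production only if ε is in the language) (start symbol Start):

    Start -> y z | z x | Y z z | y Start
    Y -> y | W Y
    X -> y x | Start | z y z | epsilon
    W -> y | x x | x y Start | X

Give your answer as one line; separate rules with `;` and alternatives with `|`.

Start -> y z | z x | Y z z | y Start; Y -> y | W Y; X -> y x | Start | z y z; W -> y | x x | x y Start | X

Nullable set = {W, X}.
ε ∉ L(G), so no ε-production is kept.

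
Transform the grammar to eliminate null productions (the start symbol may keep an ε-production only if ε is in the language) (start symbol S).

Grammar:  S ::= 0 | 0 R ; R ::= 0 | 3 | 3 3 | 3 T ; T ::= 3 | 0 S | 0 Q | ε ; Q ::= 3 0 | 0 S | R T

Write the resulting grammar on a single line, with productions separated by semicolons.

Nullable nonterminals: {T}.
ε ∉ L(G), so no ε-production is kept.
For each production, add variants omitting each subset of nullable occurrences: Q → R T gives R T | R.

S ::= 0 | 0 R; R ::= 0 | 3 | 3 3 | 3 T; T ::= 3 | 0 S | 0 Q; Q ::= 3 0 | 0 S | R T | R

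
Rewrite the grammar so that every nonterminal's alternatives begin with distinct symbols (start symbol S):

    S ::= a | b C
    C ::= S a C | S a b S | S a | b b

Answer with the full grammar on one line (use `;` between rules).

C has alternatives sharing prefix 'S a': factor to C → S a C' with C' → C | b S | ε.

S ::= a | b C; C ::= b b | S a C'; C' ::= C | b S | ε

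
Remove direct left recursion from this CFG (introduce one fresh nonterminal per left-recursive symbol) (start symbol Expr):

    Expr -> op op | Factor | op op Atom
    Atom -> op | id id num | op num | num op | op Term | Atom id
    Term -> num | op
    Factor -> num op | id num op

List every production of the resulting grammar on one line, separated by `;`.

Atom is directly left-recursive.
For Atom: α = {id}, β = {op, id id num, op num, num op, op Term}. Rewrite as Atom → β Atom1 and Atom1 → α Atom1 | ε.

Expr -> op op | Factor | op op Atom; Atom -> op Atom1 | id id num Atom1 | op num Atom1 | num op Atom1 | op Term Atom1; Term -> num | op; Factor -> num op | id num op; Atom1 -> id Atom1 | ε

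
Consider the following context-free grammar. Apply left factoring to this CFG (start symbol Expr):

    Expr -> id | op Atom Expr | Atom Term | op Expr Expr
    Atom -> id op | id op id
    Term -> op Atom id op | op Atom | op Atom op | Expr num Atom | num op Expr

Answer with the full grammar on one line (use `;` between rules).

Expr has alternatives sharing prefix 'op': factor to Expr → op Expr1 with Expr1 → Atom Expr | Expr Expr.
Atom has alternatives sharing prefix 'id op': factor to Atom → id op Atom1 with Atom1 → ε | id.
Term has alternatives sharing prefix 'op Atom': factor to Term → op Atom Term1 with Term1 → id op | ε | op.

Expr -> id | Atom Term | op Expr1; Atom -> id op Atom1; Term -> Expr num Atom | num op Expr | op Atom Term1; Expr1 -> Atom Expr | Expr Expr; Atom1 -> epsilon | id; Term1 -> id op | epsilon | op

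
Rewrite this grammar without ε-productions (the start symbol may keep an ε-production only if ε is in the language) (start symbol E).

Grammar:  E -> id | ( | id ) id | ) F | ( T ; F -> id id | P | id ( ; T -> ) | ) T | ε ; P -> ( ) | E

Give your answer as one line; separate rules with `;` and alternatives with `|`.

Nullable set = {T}.
ε ∉ L(G), so no ε-production is kept.

E -> id | ( | id ) id | ) F | ( T; F -> id id | P | id (; T -> ) | ) T; P -> ( ) | E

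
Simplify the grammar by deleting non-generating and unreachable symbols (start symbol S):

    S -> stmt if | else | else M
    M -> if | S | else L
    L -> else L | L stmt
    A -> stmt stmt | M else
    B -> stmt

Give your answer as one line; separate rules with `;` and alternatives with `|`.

S -> stmt if | else | else M; M -> if | S

Generating nonterminals: {A, B, M, S}.
Reachable from S after that: {M, S}.
Removed useless symbols: {A, B, L} and every production mentioning them.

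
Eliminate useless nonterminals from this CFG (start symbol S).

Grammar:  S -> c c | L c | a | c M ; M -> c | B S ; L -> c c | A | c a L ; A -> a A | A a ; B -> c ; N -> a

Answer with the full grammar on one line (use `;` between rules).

Generating nonterminals: {B, L, M, N, S}.
Reachable from S after that: {B, L, M, S}.
Removed useless symbols: {A, N} and every production mentioning them.

S -> c c | L c | a | c M; M -> c | B S; L -> c c | c a L; B -> c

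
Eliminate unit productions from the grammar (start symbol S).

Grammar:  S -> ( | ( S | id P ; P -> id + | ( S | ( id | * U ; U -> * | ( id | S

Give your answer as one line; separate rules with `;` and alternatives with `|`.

Unit pairs: U ⇒* {S}.
Replace each nonterminal's rules with the union of the non-unit rules of every nonterminal it unit-derives.

S -> ( | ( S | id P; P -> id + | ( S | ( id | * U; U -> * | ( id | ( | ( S | id P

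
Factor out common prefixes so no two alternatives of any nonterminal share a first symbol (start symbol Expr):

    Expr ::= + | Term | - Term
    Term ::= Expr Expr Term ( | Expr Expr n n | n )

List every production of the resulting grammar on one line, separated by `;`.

Term has alternatives sharing prefix 'Expr Expr': factor to Term → Expr Expr Term1 with Term1 → Term ( | n n.

Expr ::= + | Term | - Term; Term ::= n ) | Expr Expr Term1; Term1 ::= Term ( | n n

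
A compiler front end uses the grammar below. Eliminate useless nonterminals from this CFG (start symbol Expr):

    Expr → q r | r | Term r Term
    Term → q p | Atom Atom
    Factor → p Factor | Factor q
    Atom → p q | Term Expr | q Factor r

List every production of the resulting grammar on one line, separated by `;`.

Generating nonterminals: {Atom, Expr, Term}.
Reachable from Expr after that: {Atom, Expr, Term}.
Removed useless symbols: {Factor} and every production mentioning them.

Expr → q r | r | Term r Term; Term → q p | Atom Atom; Atom → p q | Term Expr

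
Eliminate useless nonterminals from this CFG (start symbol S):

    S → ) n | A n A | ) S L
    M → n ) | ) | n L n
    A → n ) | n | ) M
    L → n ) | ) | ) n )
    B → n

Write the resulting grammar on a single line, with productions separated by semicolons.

S → ) n | A n A | ) S L; M → n ) | ) | n L n; A → n ) | n | ) M; L → n ) | ) | ) n )

Generating nonterminals: {A, B, L, M, S}.
Reachable from S after that: {A, L, M, S}.
Removed useless symbols: {B} and every production mentioning them.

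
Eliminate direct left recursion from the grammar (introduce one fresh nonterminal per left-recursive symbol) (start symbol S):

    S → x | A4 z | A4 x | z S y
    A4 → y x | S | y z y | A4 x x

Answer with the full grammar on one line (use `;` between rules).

Directly left-recursive nonterminal: A4.
For A4: α = {x x}, β = {y x, S, y z y}. Rewrite as A4 → β A4' and A4' → α A4' | ε.

S → x | A4 z | A4 x | z S y; A4 → y x A4' | S A4' | y z y A4'; A4' → x x A4' | ε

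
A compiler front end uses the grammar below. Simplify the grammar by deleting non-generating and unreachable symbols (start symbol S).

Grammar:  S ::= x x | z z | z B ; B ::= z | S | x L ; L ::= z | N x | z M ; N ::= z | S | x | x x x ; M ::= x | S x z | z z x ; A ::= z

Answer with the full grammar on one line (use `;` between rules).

S ::= x x | z z | z B; B ::= z | S | x L; L ::= z | N x | z M; N ::= z | S | x | x x x; M ::= x | S x z | z z x

Generating nonterminals: {A, B, L, M, N, S}.
Reachable from S after that: {B, L, M, N, S}.
Removed useless symbols: {A} and every production mentioning them.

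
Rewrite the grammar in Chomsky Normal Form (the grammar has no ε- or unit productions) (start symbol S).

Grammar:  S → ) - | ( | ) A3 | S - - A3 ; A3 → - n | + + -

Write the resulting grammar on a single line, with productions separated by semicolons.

Introduce a nonterminal for each terminal appearing in a rule of length ≥ 2: X1 → ), X2 → -, X3 → n, X4 → +.
Binarize each right-hand side of length ≥ 3 by chaining fresh nonterminals (Y1, Y2, …): affected rules were S → S X2 X2 A3; A3 → X4 X4 X2.

S → X1 X2 | ( | X1 A3 | S Y1; A3 → X2 X3 | X4 Y3; X1 → ); X2 → -; X3 → n; X4 → +; Y1 → X2 Y2; Y2 → X2 A3; Y3 → X4 X2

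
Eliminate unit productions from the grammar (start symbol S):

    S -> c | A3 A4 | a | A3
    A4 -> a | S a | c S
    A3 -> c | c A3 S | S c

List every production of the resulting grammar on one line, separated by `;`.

Unit pairs: S ⇒* {A3}.
For every A with A ⇒* B via unit rules, add B's non-unit alternatives to A; then delete every rule of the form X → Y.

S -> c | A3 A4 | a | c A3 S | S c; A4 -> a | S a | c S; A3 -> c | c A3 S | S c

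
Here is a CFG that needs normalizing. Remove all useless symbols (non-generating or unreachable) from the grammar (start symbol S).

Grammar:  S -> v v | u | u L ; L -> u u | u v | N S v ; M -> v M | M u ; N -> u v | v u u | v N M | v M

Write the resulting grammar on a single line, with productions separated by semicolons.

Generating nonterminals: {L, N, S}.
Reachable from S after that: {L, N, S}.
Removed useless symbols: {M} and every production mentioning them.

S -> v v | u | u L; L -> u u | u v | N S v; N -> u v | v u u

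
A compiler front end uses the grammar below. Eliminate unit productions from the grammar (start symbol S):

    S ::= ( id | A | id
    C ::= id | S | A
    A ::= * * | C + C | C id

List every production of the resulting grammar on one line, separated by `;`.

Unit pairs: C ⇒* {A, S}; S ⇒* {A}.
Replace each nonterminal's rules with the union of the non-unit rules of every nonterminal it unit-derives.

S ::= ( id | id | * * | C + C | C id; C ::= id | ( id | * * | C + C | C id; A ::= * * | C + C | C id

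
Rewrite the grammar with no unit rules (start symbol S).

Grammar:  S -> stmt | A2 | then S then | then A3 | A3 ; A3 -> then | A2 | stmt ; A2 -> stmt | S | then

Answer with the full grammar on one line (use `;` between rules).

Unit pairs: A2 ⇒* {A3, S}; A3 ⇒* {A2, S}; S ⇒* {A2, A3}.
For each unit pair (A, B), copy every non-unit production of B to A, then drop all unit productions.

S -> stmt | then | then S then | then A3; A3 -> stmt | then | then S then | then A3; A2 -> stmt | then | then S then | then A3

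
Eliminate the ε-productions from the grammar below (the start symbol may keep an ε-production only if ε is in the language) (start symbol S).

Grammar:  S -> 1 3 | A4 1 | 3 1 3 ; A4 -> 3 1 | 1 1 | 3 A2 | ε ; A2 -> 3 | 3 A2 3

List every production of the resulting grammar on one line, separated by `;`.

S -> 1 3 | A4 1 | 1 | 3 1 3; A4 -> 3 1 | 1 1 | 3 A2; A2 -> 3 | 3 A2 3

The nullable symbols are {A4}.
ε ∉ L(G), so no ε-production is kept.
Add the nullable-subset variants: S → A4 1 gives A4 1 | 1.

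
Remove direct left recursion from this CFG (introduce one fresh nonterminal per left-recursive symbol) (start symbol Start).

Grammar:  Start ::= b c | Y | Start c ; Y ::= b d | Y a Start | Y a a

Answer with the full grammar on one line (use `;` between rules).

Start ::= b c Start1 | Y Start1; Y ::= b d Y1; Start1 ::= c Start1 | ε; Y1 ::= a Start Y1 | a a Y1 | ε

Start, Y are directly left-recursive.
For Start: α = {c}, β = {b c, Y}. Rewrite as Start → β Start1 and Start1 → α Start1 | ε.
For Y: α = {a Start, a a}, β = {b d}. Rewrite as Y → β Y1 and Y1 → α Y1 | ε.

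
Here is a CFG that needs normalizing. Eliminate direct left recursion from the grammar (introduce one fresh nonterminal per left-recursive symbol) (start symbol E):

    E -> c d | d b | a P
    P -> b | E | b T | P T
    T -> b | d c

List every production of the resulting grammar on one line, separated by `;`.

E -> c d | d b | a P; P -> b P' | E P' | b T P'; T -> b | d c; P' -> T P' | ε

Directly left-recursive nonterminal: P.
For P: α = {T}, β = {b, E, b T}. Rewrite as P → β P' and P' → α P' | ε.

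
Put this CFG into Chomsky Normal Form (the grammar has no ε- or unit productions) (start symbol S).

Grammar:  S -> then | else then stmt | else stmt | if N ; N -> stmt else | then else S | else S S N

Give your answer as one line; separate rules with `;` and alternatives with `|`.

Introduce a nonterminal for each terminal appearing in a rule of length ≥ 2: X1 → else, X2 → then, X3 → stmt, X4 → if.
Binarize each right-hand side of length ≥ 3 by chaining fresh nonterminals (Y1, Y2, …): affected rules were S → X1 X2 X3; N → X2 X1 S; N → X1 S S N.

S -> then | X1 Y1 | X1 X3 | X4 N; N -> X3 X1 | X2 Y2 | X1 Y3; X1 -> else; X2 -> then; X3 -> stmt; X4 -> if; Y1 -> X2 X3; Y2 -> X1 S; Y3 -> S Y4; Y4 -> S N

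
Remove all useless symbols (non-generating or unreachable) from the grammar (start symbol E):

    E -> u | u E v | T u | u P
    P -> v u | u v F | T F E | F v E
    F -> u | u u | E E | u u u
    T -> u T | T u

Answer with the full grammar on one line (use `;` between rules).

Generating nonterminals: {E, F, P}.
Reachable from E after that: {E, F, P}.
Removed useless symbols: {T} and every production mentioning them.

E -> u | u E v | u P; P -> v u | u v F | F v E; F -> u | u u | E E | u u u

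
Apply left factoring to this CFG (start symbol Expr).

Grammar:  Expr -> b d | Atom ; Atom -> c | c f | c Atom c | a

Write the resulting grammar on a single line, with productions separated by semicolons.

Atom has alternatives sharing prefix 'c': factor to Atom → c Atom1 with Atom1 → ε | f | Atom c.

Expr -> b d | Atom; Atom -> a | c Atom1; Atom1 -> ε | f | Atom c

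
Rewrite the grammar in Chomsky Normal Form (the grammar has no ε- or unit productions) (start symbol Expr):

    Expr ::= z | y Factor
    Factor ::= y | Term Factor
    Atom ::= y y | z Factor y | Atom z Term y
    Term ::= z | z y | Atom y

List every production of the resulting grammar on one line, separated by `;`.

Expr ::= z | X1 Factor; Factor ::= y | Term Factor; Atom ::= X1 X1 | X2 Y1 | Atom Y2; Term ::= z | X2 X1 | Atom X1; X1 ::= y; X2 ::= z; Y1 ::= Factor X1; Y2 ::= X2 Y3; Y3 ::= Term X1

Introduce a nonterminal for each terminal appearing in a rule of length ≥ 2: X1 → y, X2 → z.
Binarize each right-hand side of length ≥ 3 by chaining fresh nonterminals (Y1, Y2, …): affected rules were Atom → X2 Factor X1; Atom → Atom X2 Term X1.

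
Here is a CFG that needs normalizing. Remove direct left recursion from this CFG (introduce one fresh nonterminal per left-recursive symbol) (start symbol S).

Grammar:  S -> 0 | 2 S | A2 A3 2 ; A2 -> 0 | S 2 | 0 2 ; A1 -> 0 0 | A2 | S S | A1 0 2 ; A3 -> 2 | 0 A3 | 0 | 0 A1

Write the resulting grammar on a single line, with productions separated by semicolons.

Left recursion appears on A1.
For A1: α = {0 2}, β = {0 0, A2, S S}. Rewrite as A1 → β A1' and A1' → α A1' | ε.

S -> 0 | 2 S | A2 A3 2; A2 -> 0 | S 2 | 0 2; A1 -> 0 0 A1' | A2 A1' | S S A1'; A3 -> 2 | 0 A3 | 0 | 0 A1; A1' -> 0 2 A1' | ε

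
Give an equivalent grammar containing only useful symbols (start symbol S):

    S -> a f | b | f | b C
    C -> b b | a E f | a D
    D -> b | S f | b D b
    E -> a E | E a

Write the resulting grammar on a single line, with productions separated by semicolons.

S -> a f | b | f | b C; C -> b b | a D; D -> b | S f | b D b

Generating nonterminals: {C, D, S}.
Reachable from S after that: {C, D, S}.
Removed useless symbols: {E} and every production mentioning them.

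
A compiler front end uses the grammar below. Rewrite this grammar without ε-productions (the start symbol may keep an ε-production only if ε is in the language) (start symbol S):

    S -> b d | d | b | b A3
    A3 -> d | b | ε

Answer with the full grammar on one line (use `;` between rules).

Nullable set = {A3}.
ε ∉ L(G), so no ε-production is kept.

S -> b d | d | b | b A3; A3 -> d | b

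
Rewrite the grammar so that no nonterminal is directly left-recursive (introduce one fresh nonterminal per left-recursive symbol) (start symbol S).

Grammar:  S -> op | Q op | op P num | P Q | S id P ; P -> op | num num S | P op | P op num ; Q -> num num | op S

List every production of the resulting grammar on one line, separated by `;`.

S -> op S' | Q op S' | op P num S' | P Q S'; P -> op P' | num num S P'; Q -> num num | op S; S' -> id P S' | ε; P' -> op P' | op num P' | ε

Directly left-recursive nonterminals: S, P.
For S: α = {id P}, β = {op, Q op, op P num, P Q}. Rewrite as S → β S' and S' → α S' | ε.
For P: α = {op, op num}, β = {op, num num S}. Rewrite as P → β P' and P' → α P' | ε.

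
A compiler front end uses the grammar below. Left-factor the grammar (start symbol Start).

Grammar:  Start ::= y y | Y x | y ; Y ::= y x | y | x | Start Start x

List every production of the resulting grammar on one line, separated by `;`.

Start ::= Y x | y Start1; Y ::= x | Start Start x | y Y1; Start1 ::= y | eps; Y1 ::= x | eps

Start has alternatives sharing prefix 'y': factor to Start → y Start1 with Start1 → y | ε.
Y has alternatives sharing prefix 'y': factor to Y → y Y1 with Y1 → x | ε.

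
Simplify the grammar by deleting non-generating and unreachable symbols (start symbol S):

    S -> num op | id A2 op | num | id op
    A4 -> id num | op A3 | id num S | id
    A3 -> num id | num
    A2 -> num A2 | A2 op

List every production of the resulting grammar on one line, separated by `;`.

Generating nonterminals: {A3, A4, S}.
Reachable from S after that: {S}.
Removed useless symbols: {A2, A3, A4} and every production mentioning them.

S -> num op | num | id op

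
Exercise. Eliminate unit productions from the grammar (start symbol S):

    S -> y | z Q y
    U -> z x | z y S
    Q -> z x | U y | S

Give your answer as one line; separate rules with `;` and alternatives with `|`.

Unit pairs: Q ⇒* {S}.
For every A with A ⇒* B via unit rules, add B's non-unit alternatives to A; then delete every rule of the form X → Y.

S -> y | z Q y; U -> z x | z y S; Q -> y | z Q y | z x | U y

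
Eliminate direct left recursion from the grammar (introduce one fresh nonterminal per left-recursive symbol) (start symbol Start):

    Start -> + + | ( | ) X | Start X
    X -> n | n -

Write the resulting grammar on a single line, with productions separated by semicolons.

Start -> + + Start1 | ( Start1 | ) X Start1; X -> n | n -; Start1 -> X Start1 | ε

Directly left-recursive nonterminal: Start.
For Start: α = {X}, β = {+ +, (, ) X}. Rewrite as Start → β Start1 and Start1 → α Start1 | ε.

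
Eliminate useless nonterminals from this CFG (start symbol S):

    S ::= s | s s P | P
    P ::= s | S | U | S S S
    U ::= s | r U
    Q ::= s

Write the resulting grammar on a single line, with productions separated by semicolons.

Generating nonterminals: {P, Q, S, U}.
Reachable from S after that: {P, S, U}.
Removed useless symbols: {Q} and every production mentioning them.

S ::= s | s s P | P; P ::= s | S | U | S S S; U ::= s | r U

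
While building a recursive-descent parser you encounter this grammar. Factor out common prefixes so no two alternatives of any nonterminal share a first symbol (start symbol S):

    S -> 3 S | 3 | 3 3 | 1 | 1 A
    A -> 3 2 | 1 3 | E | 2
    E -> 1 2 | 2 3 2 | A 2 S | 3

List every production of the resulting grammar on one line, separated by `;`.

S has alternatives sharing prefix '3': factor to S → 3 S' with S' → S | ε | 3.
S has alternatives sharing prefix '1': factor to S → 1 S'' with S'' → ε | A.

S -> 3 S' | 1 S''; A -> 3 2 | 1 3 | E | 2; E -> 1 2 | 2 3 2 | A 2 S | 3; S' -> S | ε | 3; S'' -> ε | A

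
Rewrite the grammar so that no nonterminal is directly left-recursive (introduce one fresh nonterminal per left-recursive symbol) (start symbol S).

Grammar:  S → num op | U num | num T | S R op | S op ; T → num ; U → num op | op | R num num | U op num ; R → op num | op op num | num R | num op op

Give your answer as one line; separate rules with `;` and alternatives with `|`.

Left recursion appears on S, U.
For S: α = {R op, op}, β = {num op, U num, num T}. Rewrite as S → β S' and S' → α S' | ε.
For U: α = {op num}, β = {num op, op, R num num}. Rewrite as U → β U' and U' → α U' | ε.

S → num op S' | U num S' | num T S'; T → num; U → num op U' | op U' | R num num U'; R → op num | op op num | num R | num op op; S' → R op S' | op S' | ε; U' → op num U' | ε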